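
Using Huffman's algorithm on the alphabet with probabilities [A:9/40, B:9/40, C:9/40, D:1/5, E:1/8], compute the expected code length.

Huffman tree construction:
Combine smallest probabilities repeatedly
Resulting codes:
  A: 00 (length 2)
  B: 01 (length 2)
  C: 10 (length 2)
  D: 111 (length 3)
  E: 110 (length 3)
Average length = Σ p(s) × length(s) = 2.3250 bits


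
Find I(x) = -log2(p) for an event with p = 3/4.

Information content I(x) = -log₂(p(x))
I = -log₂(3/4) = -log₂(0.7500)
I = 0.4150 bits


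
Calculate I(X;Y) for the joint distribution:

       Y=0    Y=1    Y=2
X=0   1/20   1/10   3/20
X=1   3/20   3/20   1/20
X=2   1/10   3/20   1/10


H(X) = 1.5813, H(Y) = 1.5710, H(X,Y) = 3.0710
I(X;Y) = H(X) + H(Y) - H(X,Y) = 0.0813 bits


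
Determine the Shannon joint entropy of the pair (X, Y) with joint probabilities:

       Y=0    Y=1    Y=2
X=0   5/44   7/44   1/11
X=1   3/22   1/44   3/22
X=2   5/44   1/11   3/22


H(X,Y) = -Σ p(x,y) log₂ p(x,y)
  p(0,0)=5/44: -0.1136 × log₂(0.1136) = 0.3565
  p(0,1)=7/44: -0.1591 × log₂(0.1591) = 0.4219
  p(0,2)=1/11: -0.0909 × log₂(0.0909) = 0.3145
  p(1,0)=3/22: -0.1364 × log₂(0.1364) = 0.3920
  p(1,1)=1/44: -0.0227 × log₂(0.0227) = 0.1241
  p(1,2)=3/22: -0.1364 × log₂(0.1364) = 0.3920
  p(2,0)=5/44: -0.1136 × log₂(0.1136) = 0.3565
  p(2,1)=1/11: -0.0909 × log₂(0.0909) = 0.3145
  p(2,2)=3/22: -0.1364 × log₂(0.1364) = 0.3920
H(X,Y) = 3.0640 bits


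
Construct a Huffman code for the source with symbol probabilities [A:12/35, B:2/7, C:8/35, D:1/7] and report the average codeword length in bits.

Huffman tree construction:
Combine smallest probabilities repeatedly
Resulting codes:
  A: 11 (length 2)
  B: 10 (length 2)
  C: 01 (length 2)
  D: 00 (length 2)
Average length = Σ p(s) × length(s) = 2.0000 bits


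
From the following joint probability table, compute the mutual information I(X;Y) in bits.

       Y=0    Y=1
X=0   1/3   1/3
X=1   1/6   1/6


H(X) = 0.9183, H(Y) = 1.0000, H(X,Y) = 1.9183
I(X;Y) = H(X) + H(Y) - H(X,Y) = 0.0000 bits


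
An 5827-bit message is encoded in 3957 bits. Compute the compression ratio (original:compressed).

Compression ratio = Original / Compressed
= 5827 / 3957 = 1.47:1


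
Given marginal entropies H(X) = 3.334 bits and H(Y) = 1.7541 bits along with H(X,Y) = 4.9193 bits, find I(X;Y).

I(X;Y) = H(X) + H(Y) - H(X,Y)
I(X;Y) = 3.334 + 1.7541 - 4.9193 = 0.1688 bits


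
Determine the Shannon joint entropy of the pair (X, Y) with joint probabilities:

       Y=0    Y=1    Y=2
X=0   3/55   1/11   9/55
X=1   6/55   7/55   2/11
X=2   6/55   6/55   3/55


H(X,Y) = -Σ p(x,y) log₂ p(x,y)
  p(0,0)=3/55: -0.0545 × log₂(0.0545) = 0.2289
  p(0,1)=1/11: -0.0909 × log₂(0.0909) = 0.3145
  p(0,2)=9/55: -0.1636 × log₂(0.1636) = 0.4273
  p(1,0)=6/55: -0.1091 × log₂(0.1091) = 0.3487
  p(1,1)=7/55: -0.1273 × log₂(0.1273) = 0.3785
  p(1,2)=2/11: -0.1818 × log₂(0.1818) = 0.4472
  p(2,0)=6/55: -0.1091 × log₂(0.1091) = 0.3487
  p(2,1)=6/55: -0.1091 × log₂(0.1091) = 0.3487
  p(2,2)=3/55: -0.0545 × log₂(0.0545) = 0.2289
H(X,Y) = 3.0714 bits


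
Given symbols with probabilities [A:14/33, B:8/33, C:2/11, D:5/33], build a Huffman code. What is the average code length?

Huffman tree construction:
Combine smallest probabilities repeatedly
Resulting codes:
  A: 0 (length 1)
  B: 10 (length 2)
  C: 111 (length 3)
  D: 110 (length 3)
Average length = Σ p(s) × length(s) = 1.9091 bits


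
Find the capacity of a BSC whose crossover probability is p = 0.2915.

For BSC with error probability p:
C = 1 - H(p) where H(p) is binary entropy
H(0.2915) = -0.2915 × log₂(0.2915) - 0.7085 × log₂(0.7085)
H(p) = 0.8707
C = 1 - 0.8707 = 0.1293 bits/use


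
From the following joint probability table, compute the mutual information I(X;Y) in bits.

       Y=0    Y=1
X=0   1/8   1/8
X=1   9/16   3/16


H(X) = 0.8113, H(Y) = 0.8960, H(X,Y) = 1.6697
I(X;Y) = H(X) + H(Y) - H(X,Y) = 0.0376 bits


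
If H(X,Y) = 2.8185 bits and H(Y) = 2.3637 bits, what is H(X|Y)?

Chain rule: H(X,Y) = H(X|Y) + H(Y)
H(X|Y) = H(X,Y) - H(Y) = 2.8185 - 2.3637 = 0.4548 bits


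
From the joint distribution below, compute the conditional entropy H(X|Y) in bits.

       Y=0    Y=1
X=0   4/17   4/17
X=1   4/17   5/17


H(X|Y) = Σ_y p(y) H(X|Y=y)
  p(Y=0) = 8/17, H(X|Y=0) = 1.0000
  p(Y=1) = 9/17, H(X|Y=1) = 0.9911
H(X|Y) = 0.4706×1.0000 + 0.5294×0.9911 = 0.9953 bits


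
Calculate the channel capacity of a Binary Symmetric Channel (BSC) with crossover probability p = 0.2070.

For BSC with error probability p:
C = 1 - H(p) where H(p) is binary entropy
H(0.2070) = -0.2070 × log₂(0.2070) - 0.7930 × log₂(0.7930)
H(p) = 0.7357
C = 1 - 0.7357 = 0.2643 bits/use


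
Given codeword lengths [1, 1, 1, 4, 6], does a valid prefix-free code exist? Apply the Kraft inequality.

Kraft inequality: Σ 2^(-l_i) ≤ 1 for prefix-free code
Calculating: 2^(-1) + 2^(-1) + 2^(-1) + 2^(-4) + 2^(-6)
= 0.5 + 0.5 + 0.5 + 0.0625 + 0.015625
= 1.5781
Since 1.5781 > 1, prefix-free code does not exist


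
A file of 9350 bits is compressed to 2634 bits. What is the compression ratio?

Compression ratio = Original / Compressed
= 9350 / 2634 = 3.55:1


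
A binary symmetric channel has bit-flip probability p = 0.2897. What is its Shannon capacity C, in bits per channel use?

For BSC with error probability p:
C = 1 - H(p) where H(p) is binary entropy
H(0.2897) = -0.2897 × log₂(0.2897) - 0.7103 × log₂(0.7103)
H(p) = 0.8683
C = 1 - 0.8683 = 0.1317 bits/use


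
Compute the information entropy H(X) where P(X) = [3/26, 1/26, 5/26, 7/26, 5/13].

H(X) = -Σ p(x) log₂ p(x)
  -3/26 × log₂(3/26) = 0.3595
  -1/26 × log₂(1/26) = 0.1808
  -5/26 × log₂(5/26) = 0.4574
  -7/26 × log₂(7/26) = 0.5097
  -5/13 × log₂(5/13) = 0.5302
H(X) = 2.0375 bits


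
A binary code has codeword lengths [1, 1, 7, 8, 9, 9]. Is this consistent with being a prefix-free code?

Kraft inequality: Σ 2^(-l_i) ≤ 1 for prefix-free code
Calculating: 2^(-1) + 2^(-1) + 2^(-7) + 2^(-8) + 2^(-9) + 2^(-9)
= 0.5 + 0.5 + 0.0078125 + 0.00390625 + 0.001953125 + 0.001953125
= 1.0156
Since 1.0156 > 1, prefix-free code does not exist


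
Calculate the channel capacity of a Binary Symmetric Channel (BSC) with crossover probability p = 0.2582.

For BSC with error probability p:
C = 1 - H(p) where H(p) is binary entropy
H(0.2582) = -0.2582 × log₂(0.2582) - 0.7418 × log₂(0.7418)
H(p) = 0.8240
C = 1 - 0.8240 = 0.1760 bits/use


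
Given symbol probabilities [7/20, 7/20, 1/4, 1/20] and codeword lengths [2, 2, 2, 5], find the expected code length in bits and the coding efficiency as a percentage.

Average length L = Σ p_i × l_i = 2.1500 bits
Entropy H = 1.7763 bits
Efficiency η = H/L × 100% = 82.62%


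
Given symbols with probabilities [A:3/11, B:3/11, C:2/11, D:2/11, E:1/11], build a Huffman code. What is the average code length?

Huffman tree construction:
Combine smallest probabilities repeatedly
Resulting codes:
  A: 01 (length 2)
  B: 10 (length 2)
  C: 111 (length 3)
  D: 00 (length 2)
  E: 110 (length 3)
Average length = Σ p(s) × length(s) = 2.2727 bits


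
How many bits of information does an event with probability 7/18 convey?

Information content I(x) = -log₂(p(x))
I = -log₂(7/18) = -log₂(0.3889)
I = 1.3626 bits


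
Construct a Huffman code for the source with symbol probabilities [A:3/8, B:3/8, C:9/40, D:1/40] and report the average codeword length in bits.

Huffman tree construction:
Combine smallest probabilities repeatedly
Resulting codes:
  A: 11 (length 2)
  B: 0 (length 1)
  C: 101 (length 3)
  D: 100 (length 3)
Average length = Σ p(s) × length(s) = 1.8750 bits


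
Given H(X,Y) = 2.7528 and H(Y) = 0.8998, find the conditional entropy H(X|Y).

Chain rule: H(X,Y) = H(X|Y) + H(Y)
H(X|Y) = H(X,Y) - H(Y) = 2.7528 - 0.8998 = 1.853 bits


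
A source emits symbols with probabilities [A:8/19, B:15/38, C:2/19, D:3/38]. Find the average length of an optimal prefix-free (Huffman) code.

Huffman tree construction:
Combine smallest probabilities repeatedly
Resulting codes:
  A: 0 (length 1)
  B: 11 (length 2)
  C: 101 (length 3)
  D: 100 (length 3)
Average length = Σ p(s) × length(s) = 1.7632 bits


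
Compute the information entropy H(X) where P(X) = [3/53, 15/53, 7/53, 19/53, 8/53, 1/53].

H(X) = -Σ p(x) log₂ p(x)
  -3/53 × log₂(3/53) = 0.2345
  -15/53 × log₂(15/53) = 0.5154
  -7/53 × log₂(7/53) = 0.3857
  -19/53 × log₂(19/53) = 0.5306
  -8/53 × log₂(8/53) = 0.4118
  -1/53 × log₂(1/53) = 0.1081
H(X) = 2.1860 bits


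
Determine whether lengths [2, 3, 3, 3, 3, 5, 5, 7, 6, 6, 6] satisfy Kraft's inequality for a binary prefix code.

Kraft inequality: Σ 2^(-l_i) ≤ 1 for prefix-free code
Calculating: 2^(-2) + 2^(-3) + 2^(-3) + 2^(-3) + 2^(-3) + 2^(-5) + 2^(-5) + 2^(-7) + 2^(-6) + 2^(-6) + 2^(-6)
= 0.25 + 0.125 + 0.125 + 0.125 + 0.125 + 0.03125 + 0.03125 + 0.0078125 + 0.015625 + 0.015625 + 0.015625
= 0.8672
Since 0.8672 ≤ 1, prefix-free code exists


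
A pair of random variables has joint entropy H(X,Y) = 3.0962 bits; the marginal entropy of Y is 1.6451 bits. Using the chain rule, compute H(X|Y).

Chain rule: H(X,Y) = H(X|Y) + H(Y)
H(X|Y) = H(X,Y) - H(Y) = 3.0962 - 1.6451 = 1.4511 bits


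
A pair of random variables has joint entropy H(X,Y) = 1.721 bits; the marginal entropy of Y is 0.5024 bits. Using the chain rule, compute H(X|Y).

Chain rule: H(X,Y) = H(X|Y) + H(Y)
H(X|Y) = H(X,Y) - H(Y) = 1.721 - 0.5024 = 1.2186 bits


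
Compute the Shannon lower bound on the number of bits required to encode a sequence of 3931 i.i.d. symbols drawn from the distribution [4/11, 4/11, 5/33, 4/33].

Entropy H = 1.8429 bits/symbol
Minimum bits = H × n = 1.8429 × 3931
= 7244.51 bits


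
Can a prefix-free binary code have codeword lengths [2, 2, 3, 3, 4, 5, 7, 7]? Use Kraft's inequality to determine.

Kraft inequality: Σ 2^(-l_i) ≤ 1 for prefix-free code
Calculating: 2^(-2) + 2^(-2) + 2^(-3) + 2^(-3) + 2^(-4) + 2^(-5) + 2^(-7) + 2^(-7)
= 0.25 + 0.25 + 0.125 + 0.125 + 0.0625 + 0.03125 + 0.0078125 + 0.0078125
= 0.8594
Since 0.8594 ≤ 1, prefix-free code exists


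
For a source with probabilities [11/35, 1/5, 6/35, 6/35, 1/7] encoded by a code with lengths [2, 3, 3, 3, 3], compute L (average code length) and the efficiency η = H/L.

Average length L = Σ p_i × l_i = 2.6857 bits
Entropy H = 2.2626 bits
Efficiency η = H/L × 100% = 84.25%


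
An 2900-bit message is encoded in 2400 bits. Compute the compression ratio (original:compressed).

Compression ratio = Original / Compressed
= 2900 / 2400 = 1.21:1


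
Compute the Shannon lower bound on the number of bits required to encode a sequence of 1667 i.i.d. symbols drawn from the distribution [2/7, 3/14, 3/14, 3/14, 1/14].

Entropy H = 2.2170 bits/symbol
Minimum bits = H × n = 2.2170 × 1667
= 3695.78 bits


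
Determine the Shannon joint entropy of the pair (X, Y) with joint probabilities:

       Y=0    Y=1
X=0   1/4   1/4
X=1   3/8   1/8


H(X,Y) = -Σ p(x,y) log₂ p(x,y)
  p(0,0)=1/4: -0.2500 × log₂(0.2500) = 0.5000
  p(0,1)=1/4: -0.2500 × log₂(0.2500) = 0.5000
  p(1,0)=3/8: -0.3750 × log₂(0.3750) = 0.5306
  p(1,1)=1/8: -0.1250 × log₂(0.1250) = 0.3750
H(X,Y) = 1.9056 bits


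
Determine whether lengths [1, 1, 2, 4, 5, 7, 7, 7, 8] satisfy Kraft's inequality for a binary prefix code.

Kraft inequality: Σ 2^(-l_i) ≤ 1 for prefix-free code
Calculating: 2^(-1) + 2^(-1) + 2^(-2) + 2^(-4) + 2^(-5) + 2^(-7) + 2^(-7) + 2^(-7) + 2^(-8)
= 0.5 + 0.5 + 0.25 + 0.0625 + 0.03125 + 0.0078125 + 0.0078125 + 0.0078125 + 0.00390625
= 1.3711
Since 1.3711 > 1, prefix-free code does not exist


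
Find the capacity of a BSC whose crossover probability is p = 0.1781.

For BSC with error probability p:
C = 1 - H(p) where H(p) is binary entropy
H(0.1781) = -0.1781 × log₂(0.1781) - 0.8219 × log₂(0.8219)
H(p) = 0.6759
C = 1 - 0.6759 = 0.3241 bits/use


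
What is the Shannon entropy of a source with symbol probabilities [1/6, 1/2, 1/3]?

H(X) = -Σ p(x) log₂ p(x)
  -1/6 × log₂(1/6) = 0.4308
  -1/2 × log₂(1/2) = 0.5000
  -1/3 × log₂(1/3) = 0.5283
H(X) = 1.4591 bits


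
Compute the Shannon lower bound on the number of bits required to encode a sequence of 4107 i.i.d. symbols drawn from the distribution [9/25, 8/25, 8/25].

Entropy H = 1.5827 bits/symbol
Minimum bits = H × n = 1.5827 × 4107
= 6500.08 bits


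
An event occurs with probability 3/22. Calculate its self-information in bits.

Information content I(x) = -log₂(p(x))
I = -log₂(3/22) = -log₂(0.1364)
I = 2.8745 bits


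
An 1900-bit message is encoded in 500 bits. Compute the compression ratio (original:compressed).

Compression ratio = Original / Compressed
= 1900 / 500 = 3.80:1


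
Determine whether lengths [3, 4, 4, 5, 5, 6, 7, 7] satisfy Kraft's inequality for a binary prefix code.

Kraft inequality: Σ 2^(-l_i) ≤ 1 for prefix-free code
Calculating: 2^(-3) + 2^(-4) + 2^(-4) + 2^(-5) + 2^(-5) + 2^(-6) + 2^(-7) + 2^(-7)
= 0.125 + 0.0625 + 0.0625 + 0.03125 + 0.03125 + 0.015625 + 0.0078125 + 0.0078125
= 0.3438
Since 0.3438 ≤ 1, prefix-free code exists


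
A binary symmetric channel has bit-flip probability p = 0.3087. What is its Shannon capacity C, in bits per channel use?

For BSC with error probability p:
C = 1 - H(p) where H(p) is binary entropy
H(0.3087) = -0.3087 × log₂(0.3087) - 0.6913 × log₂(0.6913)
H(p) = 0.8917
C = 1 - 0.8917 = 0.1083 bits/use


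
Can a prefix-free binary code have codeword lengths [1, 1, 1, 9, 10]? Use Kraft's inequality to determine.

Kraft inequality: Σ 2^(-l_i) ≤ 1 for prefix-free code
Calculating: 2^(-1) + 2^(-1) + 2^(-1) + 2^(-9) + 2^(-10)
= 0.5 + 0.5 + 0.5 + 0.001953125 + 0.0009765625
= 1.5029
Since 1.5029 > 1, prefix-free code does not exist


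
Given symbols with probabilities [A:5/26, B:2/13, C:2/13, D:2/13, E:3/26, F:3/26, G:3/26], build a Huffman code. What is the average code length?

Huffman tree construction:
Combine smallest probabilities repeatedly
Resulting codes:
  A: 00 (length 2)
  B: 101 (length 3)
  C: 110 (length 3)
  D: 111 (length 3)
  E: 010 (length 3)
  F: 011 (length 3)
  G: 100 (length 3)
Average length = Σ p(s) × length(s) = 2.8077 bits


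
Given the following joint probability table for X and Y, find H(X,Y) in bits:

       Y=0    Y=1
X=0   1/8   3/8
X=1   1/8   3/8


H(X,Y) = -Σ p(x,y) log₂ p(x,y)
  p(0,0)=1/8: -0.1250 × log₂(0.1250) = 0.3750
  p(0,1)=3/8: -0.3750 × log₂(0.3750) = 0.5306
  p(1,0)=1/8: -0.1250 × log₂(0.1250) = 0.3750
  p(1,1)=3/8: -0.3750 × log₂(0.3750) = 0.5306
H(X,Y) = 1.8113 bits


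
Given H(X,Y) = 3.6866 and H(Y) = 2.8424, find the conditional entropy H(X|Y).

Chain rule: H(X,Y) = H(X|Y) + H(Y)
H(X|Y) = H(X,Y) - H(Y) = 3.6866 - 2.8424 = 0.8442 bits


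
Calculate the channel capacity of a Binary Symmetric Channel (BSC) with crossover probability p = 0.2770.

For BSC with error probability p:
C = 1 - H(p) where H(p) is binary entropy
H(0.2770) = -0.2770 × log₂(0.2770) - 0.7230 × log₂(0.7230)
H(p) = 0.8513
C = 1 - 0.8513 = 0.1487 bits/use


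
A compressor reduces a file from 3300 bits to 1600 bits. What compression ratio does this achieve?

Compression ratio = Original / Compressed
= 3300 / 1600 = 2.06:1


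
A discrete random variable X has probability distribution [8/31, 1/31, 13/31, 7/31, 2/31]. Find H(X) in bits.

H(X) = -Σ p(x) log₂ p(x)
  -8/31 × log₂(8/31) = 0.5043
  -1/31 × log₂(1/31) = 0.1598
  -13/31 × log₂(13/31) = 0.5258
  -7/31 × log₂(7/31) = 0.4848
  -2/31 × log₂(2/31) = 0.2551
H(X) = 1.9298 bits


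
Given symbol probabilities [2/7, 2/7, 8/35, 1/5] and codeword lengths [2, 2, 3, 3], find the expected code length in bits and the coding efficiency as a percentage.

Average length L = Σ p_i × l_i = 2.4286 bits
Entropy H = 1.9839 bits
Efficiency η = H/L × 100% = 81.69%


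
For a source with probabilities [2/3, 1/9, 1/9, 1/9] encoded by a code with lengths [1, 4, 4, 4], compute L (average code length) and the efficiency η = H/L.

Average length L = Σ p_i × l_i = 2.0000 bits
Entropy H = 1.4466 bits
Efficiency η = H/L × 100% = 72.33%


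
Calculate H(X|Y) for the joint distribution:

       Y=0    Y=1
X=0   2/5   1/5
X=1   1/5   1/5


H(X|Y) = Σ_y p(y) H(X|Y=y)
  p(Y=0) = 3/5, H(X|Y=0) = 0.9183
  p(Y=1) = 2/5, H(X|Y=1) = 1.0000
H(X|Y) = 0.6000×0.9183 + 0.4000×1.0000 = 0.9510 bits


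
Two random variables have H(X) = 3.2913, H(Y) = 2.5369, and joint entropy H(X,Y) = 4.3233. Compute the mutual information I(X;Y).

I(X;Y) = H(X) + H(Y) - H(X,Y)
I(X;Y) = 3.2913 + 2.5369 - 4.3233 = 1.5049 bits


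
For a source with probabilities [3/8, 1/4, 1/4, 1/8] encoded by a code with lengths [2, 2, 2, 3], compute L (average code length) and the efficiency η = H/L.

Average length L = Σ p_i × l_i = 2.1250 bits
Entropy H = 1.9056 bits
Efficiency η = H/L × 100% = 89.68%


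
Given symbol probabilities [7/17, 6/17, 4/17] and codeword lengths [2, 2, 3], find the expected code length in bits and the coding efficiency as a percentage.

Average length L = Σ p_i × l_i = 2.2353 bits
Entropy H = 1.5486 bits
Efficiency η = H/L × 100% = 69.28%


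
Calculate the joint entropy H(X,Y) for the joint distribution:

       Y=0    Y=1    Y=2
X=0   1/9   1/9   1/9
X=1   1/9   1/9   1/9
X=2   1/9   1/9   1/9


H(X,Y) = -Σ p(x,y) log₂ p(x,y)
  p(0,0)=1/9: -0.1111 × log₂(0.1111) = 0.3522
  p(0,1)=1/9: -0.1111 × log₂(0.1111) = 0.3522
  p(0,2)=1/9: -0.1111 × log₂(0.1111) = 0.3522
  p(1,0)=1/9: -0.1111 × log₂(0.1111) = 0.3522
  p(1,1)=1/9: -0.1111 × log₂(0.1111) = 0.3522
  p(1,2)=1/9: -0.1111 × log₂(0.1111) = 0.3522
  p(2,0)=1/9: -0.1111 × log₂(0.1111) = 0.3522
  p(2,1)=1/9: -0.1111 × log₂(0.1111) = 0.3522
  p(2,2)=1/9: -0.1111 × log₂(0.1111) = 0.3522
H(X,Y) = 3.1699 bits


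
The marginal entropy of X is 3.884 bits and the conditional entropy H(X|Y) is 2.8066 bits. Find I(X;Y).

I(X;Y) = H(X) - H(X|Y)
I(X;Y) = 3.884 - 2.8066 = 1.0774 bits


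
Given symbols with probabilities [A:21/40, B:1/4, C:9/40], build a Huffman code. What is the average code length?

Huffman tree construction:
Combine smallest probabilities repeatedly
Resulting codes:
  A: 1 (length 1)
  B: 01 (length 2)
  C: 00 (length 2)
Average length = Σ p(s) × length(s) = 1.4750 bits


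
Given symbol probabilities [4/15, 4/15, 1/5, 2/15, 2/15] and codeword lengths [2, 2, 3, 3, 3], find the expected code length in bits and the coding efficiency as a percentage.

Average length L = Σ p_i × l_i = 2.4667 bits
Entropy H = 2.2566 bits
Efficiency η = H/L × 100% = 91.48%


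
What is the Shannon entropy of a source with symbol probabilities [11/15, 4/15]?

H(X) = -Σ p(x) log₂ p(x)
  -11/15 × log₂(11/15) = 0.3281
  -4/15 × log₂(4/15) = 0.5085
H(X) = 0.8366 bits


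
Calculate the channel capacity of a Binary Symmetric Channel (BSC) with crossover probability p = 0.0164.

For BSC with error probability p:
C = 1 - H(p) where H(p) is binary entropy
H(0.0164) = -0.0164 × log₂(0.0164) - 0.9836 × log₂(0.9836)
H(p) = 0.1207
C = 1 - 0.1207 = 0.8793 bits/use


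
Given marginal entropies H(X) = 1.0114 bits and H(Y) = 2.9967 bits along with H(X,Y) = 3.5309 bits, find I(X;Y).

I(X;Y) = H(X) + H(Y) - H(X,Y)
I(X;Y) = 1.0114 + 2.9967 - 3.5309 = 0.4772 bits


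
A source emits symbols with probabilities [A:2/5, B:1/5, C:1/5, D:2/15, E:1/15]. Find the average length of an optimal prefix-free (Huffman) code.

Huffman tree construction:
Combine smallest probabilities repeatedly
Resulting codes:
  A: 11 (length 2)
  B: 00 (length 2)
  C: 01 (length 2)
  D: 101 (length 3)
  E: 100 (length 3)
Average length = Σ p(s) × length(s) = 2.2000 bits


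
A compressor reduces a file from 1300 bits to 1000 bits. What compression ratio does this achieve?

Compression ratio = Original / Compressed
= 1300 / 1000 = 1.30:1


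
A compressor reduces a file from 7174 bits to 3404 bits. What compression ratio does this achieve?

Compression ratio = Original / Compressed
= 7174 / 3404 = 2.11:1


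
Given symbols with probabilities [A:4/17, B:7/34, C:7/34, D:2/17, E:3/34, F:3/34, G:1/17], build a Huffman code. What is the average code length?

Huffman tree construction:
Combine smallest probabilities repeatedly
Resulting codes:
  A: 10 (length 2)
  B: 111 (length 3)
  C: 00 (length 2)
  D: 011 (length 3)
  E: 1101 (length 4)
  F: 010 (length 3)
  G: 1100 (length 4)
Average length = Σ p(s) × length(s) = 2.7059 bits


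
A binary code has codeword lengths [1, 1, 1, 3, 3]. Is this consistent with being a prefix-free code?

Kraft inequality: Σ 2^(-l_i) ≤ 1 for prefix-free code
Calculating: 2^(-1) + 2^(-1) + 2^(-1) + 2^(-3) + 2^(-3)
= 0.5 + 0.5 + 0.5 + 0.125 + 0.125
= 1.7500
Since 1.7500 > 1, prefix-free code does not exist


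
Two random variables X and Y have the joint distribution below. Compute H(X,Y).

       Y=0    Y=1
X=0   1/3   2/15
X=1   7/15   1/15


H(X,Y) = -Σ p(x,y) log₂ p(x,y)
  p(0,0)=1/3: -0.3333 × log₂(0.3333) = 0.5283
  p(0,1)=2/15: -0.1333 × log₂(0.1333) = 0.3876
  p(1,0)=7/15: -0.4667 × log₂(0.4667) = 0.5131
  p(1,1)=1/15: -0.0667 × log₂(0.0667) = 0.2605
H(X,Y) = 1.6895 bits


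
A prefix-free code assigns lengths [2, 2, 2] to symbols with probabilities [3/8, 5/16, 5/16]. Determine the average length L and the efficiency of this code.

Average length L = Σ p_i × l_i = 2.0000 bits
Entropy H = 1.5794 bits
Efficiency η = H/L × 100% = 78.97%


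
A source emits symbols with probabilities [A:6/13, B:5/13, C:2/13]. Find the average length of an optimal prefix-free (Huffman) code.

Huffman tree construction:
Combine smallest probabilities repeatedly
Resulting codes:
  A: 0 (length 1)
  B: 11 (length 2)
  C: 10 (length 2)
Average length = Σ p(s) × length(s) = 1.5385 bits


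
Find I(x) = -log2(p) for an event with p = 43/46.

Information content I(x) = -log₂(p(x))
I = -log₂(43/46) = -log₂(0.9348)
I = 0.0973 bits


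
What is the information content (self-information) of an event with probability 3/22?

Information content I(x) = -log₂(p(x))
I = -log₂(3/22) = -log₂(0.1364)
I = 2.8745 bits


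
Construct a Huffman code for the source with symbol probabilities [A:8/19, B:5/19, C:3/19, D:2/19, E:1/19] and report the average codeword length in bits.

Huffman tree construction:
Combine smallest probabilities repeatedly
Resulting codes:
  A: 0 (length 1)
  B: 10 (length 2)
  C: 110 (length 3)
  D: 1111 (length 4)
  E: 1110 (length 4)
Average length = Σ p(s) × length(s) = 2.0526 bits


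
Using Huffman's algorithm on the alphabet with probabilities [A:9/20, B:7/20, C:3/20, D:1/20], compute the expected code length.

Huffman tree construction:
Combine smallest probabilities repeatedly
Resulting codes:
  A: 0 (length 1)
  B: 11 (length 2)
  C: 101 (length 3)
  D: 100 (length 3)
Average length = Σ p(s) × length(s) = 1.7500 bits


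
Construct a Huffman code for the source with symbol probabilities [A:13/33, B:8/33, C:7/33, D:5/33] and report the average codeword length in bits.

Huffman tree construction:
Combine smallest probabilities repeatedly
Resulting codes:
  A: 0 (length 1)
  B: 10 (length 2)
  C: 111 (length 3)
  D: 110 (length 3)
Average length = Σ p(s) × length(s) = 1.9697 bits


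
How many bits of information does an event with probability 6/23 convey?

Information content I(x) = -log₂(p(x))
I = -log₂(6/23) = -log₂(0.2609)
I = 1.9386 bits


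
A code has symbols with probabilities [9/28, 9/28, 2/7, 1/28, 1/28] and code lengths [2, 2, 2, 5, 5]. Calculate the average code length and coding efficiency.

Average length L = Σ p_i × l_i = 2.2143 bits
Entropy H = 1.9124 bits
Efficiency η = H/L × 100% = 86.37%


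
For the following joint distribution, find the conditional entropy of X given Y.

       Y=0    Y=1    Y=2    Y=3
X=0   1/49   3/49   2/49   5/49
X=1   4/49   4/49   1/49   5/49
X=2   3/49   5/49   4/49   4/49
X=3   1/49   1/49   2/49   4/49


H(X|Y) = Σ_y p(y) H(X|Y=y)
  p(Y=0) = 9/49, H(X|Y=0) = 1.7527
  p(Y=1) = 13/49, H(X|Y=1) = 1.8262
  p(Y=2) = 9/49, H(X|Y=2) = 1.8366
  p(Y=3) = 18/49, H(X|Y=3) = 1.9911
H(X|Y) = 0.1837×1.7527 + 0.2653×1.8262 + 0.1837×1.8366 + 0.3673×1.9911 = 1.8752 bits


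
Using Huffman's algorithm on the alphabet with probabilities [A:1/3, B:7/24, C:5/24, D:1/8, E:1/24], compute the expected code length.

Huffman tree construction:
Combine smallest probabilities repeatedly
Resulting codes:
  A: 11 (length 2)
  B: 10 (length 2)
  C: 01 (length 2)
  D: 001 (length 3)
  E: 000 (length 3)
Average length = Σ p(s) × length(s) = 2.1667 bits


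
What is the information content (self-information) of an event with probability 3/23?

Information content I(x) = -log₂(p(x))
I = -log₂(3/23) = -log₂(0.1304)
I = 2.9386 bits


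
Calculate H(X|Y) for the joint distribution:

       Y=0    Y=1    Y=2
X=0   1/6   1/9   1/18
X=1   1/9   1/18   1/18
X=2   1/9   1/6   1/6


H(X|Y) = Σ_y p(y) H(X|Y=y)
  p(Y=0) = 7/18, H(X|Y=0) = 1.5567
  p(Y=1) = 1/3, H(X|Y=1) = 1.4591
  p(Y=2) = 5/18, H(X|Y=2) = 1.3710
H(X|Y) = 0.3889×1.5567 + 0.3333×1.4591 + 0.2778×1.3710 = 1.4726 bits


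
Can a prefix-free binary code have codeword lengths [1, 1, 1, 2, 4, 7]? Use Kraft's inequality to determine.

Kraft inequality: Σ 2^(-l_i) ≤ 1 for prefix-free code
Calculating: 2^(-1) + 2^(-1) + 2^(-1) + 2^(-2) + 2^(-4) + 2^(-7)
= 0.5 + 0.5 + 0.5 + 0.25 + 0.0625 + 0.0078125
= 1.8203
Since 1.8203 > 1, prefix-free code does not exist


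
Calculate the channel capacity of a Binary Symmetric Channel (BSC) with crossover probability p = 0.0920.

For BSC with error probability p:
C = 1 - H(p) where H(p) is binary entropy
H(0.0920) = -0.0920 × log₂(0.0920) - 0.9080 × log₂(0.9080)
H(p) = 0.4431
C = 1 - 0.4431 = 0.5569 bits/use


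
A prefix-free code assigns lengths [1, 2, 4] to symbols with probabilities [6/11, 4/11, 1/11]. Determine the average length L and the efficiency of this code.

Average length L = Σ p_i × l_i = 1.6364 bits
Entropy H = 1.3222 bits
Efficiency η = H/L × 100% = 80.80%


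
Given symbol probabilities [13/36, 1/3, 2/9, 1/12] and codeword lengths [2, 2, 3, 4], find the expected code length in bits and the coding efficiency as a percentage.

Average length L = Σ p_i × l_i = 2.3889 bits
Entropy H = 1.8399 bits
Efficiency η = H/L × 100% = 77.02%


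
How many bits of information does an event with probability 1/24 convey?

Information content I(x) = -log₂(p(x))
I = -log₂(1/24) = -log₂(0.0417)
I = 4.5850 bits


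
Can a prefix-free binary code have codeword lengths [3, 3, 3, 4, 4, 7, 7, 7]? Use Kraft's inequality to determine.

Kraft inequality: Σ 2^(-l_i) ≤ 1 for prefix-free code
Calculating: 2^(-3) + 2^(-3) + 2^(-3) + 2^(-4) + 2^(-4) + 2^(-7) + 2^(-7) + 2^(-7)
= 0.125 + 0.125 + 0.125 + 0.0625 + 0.0625 + 0.0078125 + 0.0078125 + 0.0078125
= 0.5234
Since 0.5234 ≤ 1, prefix-free code exists


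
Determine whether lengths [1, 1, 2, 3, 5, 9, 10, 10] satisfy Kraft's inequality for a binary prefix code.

Kraft inequality: Σ 2^(-l_i) ≤ 1 for prefix-free code
Calculating: 2^(-1) + 2^(-1) + 2^(-2) + 2^(-3) + 2^(-5) + 2^(-9) + 2^(-10) + 2^(-10)
= 0.5 + 0.5 + 0.25 + 0.125 + 0.03125 + 0.001953125 + 0.0009765625 + 0.0009765625
= 1.4102
Since 1.4102 > 1, prefix-free code does not exist


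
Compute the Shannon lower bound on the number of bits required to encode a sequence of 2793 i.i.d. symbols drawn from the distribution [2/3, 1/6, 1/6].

Entropy H = 1.2516 bits/symbol
Minimum bits = H × n = 1.2516 × 2793
= 3495.80 bits


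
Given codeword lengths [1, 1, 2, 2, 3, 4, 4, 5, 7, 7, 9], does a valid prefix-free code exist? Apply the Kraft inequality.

Kraft inequality: Σ 2^(-l_i) ≤ 1 for prefix-free code
Calculating: 2^(-1) + 2^(-1) + 2^(-2) + 2^(-2) + 2^(-3) + 2^(-4) + 2^(-4) + 2^(-5) + 2^(-7) + 2^(-7) + 2^(-9)
= 0.5 + 0.5 + 0.25 + 0.25 + 0.125 + 0.0625 + 0.0625 + 0.03125 + 0.0078125 + 0.0078125 + 0.001953125
= 1.7988
Since 1.7988 > 1, prefix-free code does not exist


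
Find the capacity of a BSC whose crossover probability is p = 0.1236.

For BSC with error probability p:
C = 1 - H(p) where H(p) is binary entropy
H(0.1236) = -0.1236 × log₂(0.1236) - 0.8764 × log₂(0.8764)
H(p) = 0.5396
C = 1 - 0.5396 = 0.4604 bits/use


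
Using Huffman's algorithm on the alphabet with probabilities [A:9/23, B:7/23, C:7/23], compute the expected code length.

Huffman tree construction:
Combine smallest probabilities repeatedly
Resulting codes:
  A: 0 (length 1)
  B: 10 (length 2)
  C: 11 (length 2)
Average length = Σ p(s) × length(s) = 1.6087 bits


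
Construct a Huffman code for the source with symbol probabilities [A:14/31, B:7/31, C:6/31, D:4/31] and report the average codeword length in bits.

Huffman tree construction:
Combine smallest probabilities repeatedly
Resulting codes:
  A: 0 (length 1)
  B: 10 (length 2)
  C: 111 (length 3)
  D: 110 (length 3)
Average length = Σ p(s) × length(s) = 1.8710 bits


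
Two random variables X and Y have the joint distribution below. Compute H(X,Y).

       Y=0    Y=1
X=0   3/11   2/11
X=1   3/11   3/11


H(X,Y) = -Σ p(x,y) log₂ p(x,y)
  p(0,0)=3/11: -0.2727 × log₂(0.2727) = 0.5112
  p(0,1)=2/11: -0.1818 × log₂(0.1818) = 0.4472
  p(1,0)=3/11: -0.2727 × log₂(0.2727) = 0.5112
  p(1,1)=3/11: -0.2727 × log₂(0.2727) = 0.5112
H(X,Y) = 1.9808 bits


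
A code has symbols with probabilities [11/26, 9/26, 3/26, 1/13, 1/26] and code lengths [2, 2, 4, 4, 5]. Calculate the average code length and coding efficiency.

Average length L = Σ p_i × l_i = 2.5000 bits
Entropy H = 1.8797 bits
Efficiency η = H/L × 100% = 75.19%


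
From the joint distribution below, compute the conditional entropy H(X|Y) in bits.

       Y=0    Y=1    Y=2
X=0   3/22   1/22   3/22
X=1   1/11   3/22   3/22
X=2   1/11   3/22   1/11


H(X|Y) = Σ_y p(y) H(X|Y=y)
  p(Y=0) = 7/22, H(X|Y=0) = 1.5567
  p(Y=1) = 7/22, H(X|Y=1) = 1.4488
  p(Y=2) = 4/11, H(X|Y=2) = 1.5613
H(X|Y) = 0.3182×1.5567 + 0.3182×1.4488 + 0.3636×1.5613 = 1.5240 bits


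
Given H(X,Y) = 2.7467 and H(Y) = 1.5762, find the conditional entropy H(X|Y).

Chain rule: H(X,Y) = H(X|Y) + H(Y)
H(X|Y) = H(X,Y) - H(Y) = 2.7467 - 1.5762 = 1.1705 bits


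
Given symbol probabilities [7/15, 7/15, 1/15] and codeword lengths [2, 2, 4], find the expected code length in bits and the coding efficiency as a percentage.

Average length L = Σ p_i × l_i = 2.1333 bits
Entropy H = 1.2867 bits
Efficiency η = H/L × 100% = 60.31%


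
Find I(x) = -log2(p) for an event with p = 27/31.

Information content I(x) = -log₂(p(x))
I = -log₂(27/31) = -log₂(0.8710)
I = 0.1993 bits


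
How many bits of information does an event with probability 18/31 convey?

Information content I(x) = -log₂(p(x))
I = -log₂(18/31) = -log₂(0.5806)
I = 0.7843 bits


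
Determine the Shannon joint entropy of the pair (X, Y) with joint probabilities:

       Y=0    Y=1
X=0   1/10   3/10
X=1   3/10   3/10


H(X,Y) = -Σ p(x,y) log₂ p(x,y)
  p(0,0)=1/10: -0.1000 × log₂(0.1000) = 0.3322
  p(0,1)=3/10: -0.3000 × log₂(0.3000) = 0.5211
  p(1,0)=3/10: -0.3000 × log₂(0.3000) = 0.5211
  p(1,1)=3/10: -0.3000 × log₂(0.3000) = 0.5211
H(X,Y) = 1.8955 bits


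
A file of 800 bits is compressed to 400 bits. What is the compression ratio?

Compression ratio = Original / Compressed
= 800 / 400 = 2.00:1


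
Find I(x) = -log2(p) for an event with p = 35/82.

Information content I(x) = -log₂(p(x))
I = -log₂(35/82) = -log₂(0.4268)
I = 1.2283 bits


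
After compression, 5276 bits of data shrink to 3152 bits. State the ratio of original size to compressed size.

Compression ratio = Original / Compressed
= 5276 / 3152 = 1.67:1


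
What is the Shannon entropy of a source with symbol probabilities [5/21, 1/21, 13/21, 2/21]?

H(X) = -Σ p(x) log₂ p(x)
  -5/21 × log₂(5/21) = 0.4929
  -1/21 × log₂(1/21) = 0.2092
  -13/21 × log₂(13/21) = 0.4283
  -2/21 × log₂(2/21) = 0.3231
H(X) = 1.4535 bits


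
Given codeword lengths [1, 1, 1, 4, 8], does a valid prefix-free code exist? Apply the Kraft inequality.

Kraft inequality: Σ 2^(-l_i) ≤ 1 for prefix-free code
Calculating: 2^(-1) + 2^(-1) + 2^(-1) + 2^(-4) + 2^(-8)
= 0.5 + 0.5 + 0.5 + 0.0625 + 0.00390625
= 1.5664
Since 1.5664 > 1, prefix-free code does not exist


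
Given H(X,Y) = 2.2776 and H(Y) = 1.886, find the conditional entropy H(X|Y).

Chain rule: H(X,Y) = H(X|Y) + H(Y)
H(X|Y) = H(X,Y) - H(Y) = 2.2776 - 1.886 = 0.3916 bits


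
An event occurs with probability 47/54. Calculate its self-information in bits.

Information content I(x) = -log₂(p(x))
I = -log₂(47/54) = -log₂(0.8704)
I = 0.2003 bits


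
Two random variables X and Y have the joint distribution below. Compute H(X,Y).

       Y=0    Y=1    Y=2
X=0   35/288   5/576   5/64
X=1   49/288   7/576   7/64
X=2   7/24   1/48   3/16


H(X,Y) = -Σ p(x,y) log₂ p(x,y)
  p(0,0)=35/288: -0.1215 × log₂(0.1215) = 0.3695
  p(0,1)=5/576: -0.0087 × log₂(0.0087) = 0.0594
  p(0,2)=5/64: -0.0781 × log₂(0.0781) = 0.2873
  p(1,0)=49/288: -0.1701 × log₂(0.1701) = 0.4347
  p(1,1)=7/576: -0.0122 × log₂(0.0122) = 0.0773
  p(1,2)=7/64: -0.1094 × log₂(0.1094) = 0.3492
  p(2,0)=7/24: -0.2917 × log₂(0.2917) = 0.5185
  p(2,1)=1/48: -0.0208 × log₂(0.0208) = 0.1164
  p(2,2)=3/16: -0.1875 × log₂(0.1875) = 0.4528
H(X,Y) = 2.6652 bits


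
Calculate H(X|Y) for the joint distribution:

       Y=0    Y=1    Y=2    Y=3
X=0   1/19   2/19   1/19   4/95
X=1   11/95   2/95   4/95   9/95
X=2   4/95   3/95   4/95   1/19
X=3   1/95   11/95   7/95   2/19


H(X|Y) = Σ_y p(y) H(X|Y=y)
  p(Y=0) = 21/95, H(X|Y=0) = 1.6464
  p(Y=1) = 26/95, H(X|Y=1) = 1.6994
  p(Y=2) = 4/19, H(X|Y=2) = 1.9589
  p(Y=3) = 28/95, H(X|Y=3) = 1.9017
H(X|Y) = 0.2211×1.6464 + 0.2737×1.6994 + 0.2105×1.9589 + 0.2947×1.9017 = 1.8019 bits


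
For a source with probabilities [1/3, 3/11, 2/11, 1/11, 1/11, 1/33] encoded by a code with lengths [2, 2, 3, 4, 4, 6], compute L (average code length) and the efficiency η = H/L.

Average length L = Σ p_i × l_i = 2.6667 bits
Entropy H = 2.2686 bits
Efficiency η = H/L × 100% = 85.07%


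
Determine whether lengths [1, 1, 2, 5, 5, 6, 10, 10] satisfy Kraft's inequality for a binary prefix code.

Kraft inequality: Σ 2^(-l_i) ≤ 1 for prefix-free code
Calculating: 2^(-1) + 2^(-1) + 2^(-2) + 2^(-5) + 2^(-5) + 2^(-6) + 2^(-10) + 2^(-10)
= 0.5 + 0.5 + 0.25 + 0.03125 + 0.03125 + 0.015625 + 0.0009765625 + 0.0009765625
= 1.3301
Since 1.3301 > 1, prefix-free code does not exist


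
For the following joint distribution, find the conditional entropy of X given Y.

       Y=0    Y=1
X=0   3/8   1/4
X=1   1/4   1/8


H(X|Y) = Σ_y p(y) H(X|Y=y)
  p(Y=0) = 5/8, H(X|Y=0) = 0.9710
  p(Y=1) = 3/8, H(X|Y=1) = 0.9183
H(X|Y) = 0.6250×0.9710 + 0.3750×0.9183 = 0.9512 bits


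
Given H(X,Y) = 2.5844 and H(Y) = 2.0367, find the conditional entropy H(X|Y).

Chain rule: H(X,Y) = H(X|Y) + H(Y)
H(X|Y) = H(X,Y) - H(Y) = 2.5844 - 2.0367 = 0.5477 bits


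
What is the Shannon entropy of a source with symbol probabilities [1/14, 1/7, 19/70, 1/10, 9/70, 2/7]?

H(X) = -Σ p(x) log₂ p(x)
  -1/14 × log₂(1/14) = 0.2720
  -1/7 × log₂(1/7) = 0.4011
  -19/70 × log₂(19/70) = 0.5107
  -1/10 × log₂(1/10) = 0.3322
  -9/70 × log₂(9/70) = 0.3805
  -2/7 × log₂(2/7) = 0.5164
H(X) = 2.4127 bits


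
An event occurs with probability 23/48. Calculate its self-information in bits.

Information content I(x) = -log₂(p(x))
I = -log₂(23/48) = -log₂(0.4792)
I = 1.0614 bits


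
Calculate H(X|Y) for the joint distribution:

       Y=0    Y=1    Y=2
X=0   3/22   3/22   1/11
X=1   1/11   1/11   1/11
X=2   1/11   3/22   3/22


H(X|Y) = Σ_y p(y) H(X|Y=y)
  p(Y=0) = 7/22, H(X|Y=0) = 1.5567
  p(Y=1) = 4/11, H(X|Y=1) = 1.5613
  p(Y=2) = 7/22, H(X|Y=2) = 1.5567
H(X|Y) = 0.3182×1.5567 + 0.3636×1.5613 + 0.3182×1.5567 = 1.5583 bits


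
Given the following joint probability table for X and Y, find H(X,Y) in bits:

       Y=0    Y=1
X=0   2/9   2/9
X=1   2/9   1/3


H(X,Y) = -Σ p(x,y) log₂ p(x,y)
  p(0,0)=2/9: -0.2222 × log₂(0.2222) = 0.4822
  p(0,1)=2/9: -0.2222 × log₂(0.2222) = 0.4822
  p(1,0)=2/9: -0.2222 × log₂(0.2222) = 0.4822
  p(1,1)=1/3: -0.3333 × log₂(0.3333) = 0.5283
H(X,Y) = 1.9749 bits


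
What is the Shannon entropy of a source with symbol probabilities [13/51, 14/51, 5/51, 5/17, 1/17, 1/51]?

H(X) = -Σ p(x) log₂ p(x)
  -13/51 × log₂(13/51) = 0.5027
  -14/51 × log₂(14/51) = 0.5120
  -5/51 × log₂(5/51) = 0.3285
  -5/17 × log₂(5/17) = 0.5193
  -1/17 × log₂(1/17) = 0.2404
  -1/51 × log₂(1/51) = 0.1112
H(X) = 2.2141 bits


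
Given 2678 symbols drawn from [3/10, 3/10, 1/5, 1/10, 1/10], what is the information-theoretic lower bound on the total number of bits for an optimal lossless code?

Entropy H = 2.1710 bits/symbol
Minimum bits = H × n = 2.1710 × 2678
= 5813.81 bits


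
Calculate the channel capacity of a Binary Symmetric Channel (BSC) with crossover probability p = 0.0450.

For BSC with error probability p:
C = 1 - H(p) where H(p) is binary entropy
H(0.0450) = -0.0450 × log₂(0.0450) - 0.9550 × log₂(0.9550)
H(p) = 0.2648
C = 1 - 0.2648 = 0.7352 bits/use


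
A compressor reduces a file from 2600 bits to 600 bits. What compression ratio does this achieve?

Compression ratio = Original / Compressed
= 2600 / 600 = 4.33:1


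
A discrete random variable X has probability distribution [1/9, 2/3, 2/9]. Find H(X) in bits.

H(X) = -Σ p(x) log₂ p(x)
  -1/9 × log₂(1/9) = 0.3522
  -2/3 × log₂(2/3) = 0.3900
  -2/9 × log₂(2/9) = 0.4822
H(X) = 1.2244 bits


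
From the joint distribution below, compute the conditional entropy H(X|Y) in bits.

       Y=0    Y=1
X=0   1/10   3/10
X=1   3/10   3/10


H(X|Y) = Σ_y p(y) H(X|Y=y)
  p(Y=0) = 2/5, H(X|Y=0) = 0.8113
  p(Y=1) = 3/5, H(X|Y=1) = 1.0000
H(X|Y) = 0.4000×0.8113 + 0.6000×1.0000 = 0.9245 bits


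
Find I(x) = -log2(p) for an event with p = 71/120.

Information content I(x) = -log₂(p(x))
I = -log₂(71/120) = -log₂(0.5917)
I = 0.7571 bits


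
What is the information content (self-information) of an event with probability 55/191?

Information content I(x) = -log₂(p(x))
I = -log₂(55/191) = -log₂(0.2880)
I = 1.7961 bits


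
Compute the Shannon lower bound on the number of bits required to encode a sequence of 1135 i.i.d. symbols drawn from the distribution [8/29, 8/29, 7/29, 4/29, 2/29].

Entropy H = 2.1803 bits/symbol
Minimum bits = H × n = 2.1803 × 1135
= 2474.69 bits


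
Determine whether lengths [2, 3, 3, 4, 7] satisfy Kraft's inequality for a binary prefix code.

Kraft inequality: Σ 2^(-l_i) ≤ 1 for prefix-free code
Calculating: 2^(-2) + 2^(-3) + 2^(-3) + 2^(-4) + 2^(-7)
= 0.25 + 0.125 + 0.125 + 0.0625 + 0.0078125
= 0.5703
Since 0.5703 ≤ 1, prefix-free code exists


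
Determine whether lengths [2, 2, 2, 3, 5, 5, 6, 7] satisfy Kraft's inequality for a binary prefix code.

Kraft inequality: Σ 2^(-l_i) ≤ 1 for prefix-free code
Calculating: 2^(-2) + 2^(-2) + 2^(-2) + 2^(-3) + 2^(-5) + 2^(-5) + 2^(-6) + 2^(-7)
= 0.25 + 0.25 + 0.25 + 0.125 + 0.03125 + 0.03125 + 0.015625 + 0.0078125
= 0.9609
Since 0.9609 ≤ 1, prefix-free code exists


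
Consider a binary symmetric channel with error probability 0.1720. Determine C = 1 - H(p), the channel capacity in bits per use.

For BSC with error probability p:
C = 1 - H(p) where H(p) is binary entropy
H(0.1720) = -0.1720 × log₂(0.1720) - 0.8280 × log₂(0.8280)
H(p) = 0.6623
C = 1 - 0.6623 = 0.3377 bits/use
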